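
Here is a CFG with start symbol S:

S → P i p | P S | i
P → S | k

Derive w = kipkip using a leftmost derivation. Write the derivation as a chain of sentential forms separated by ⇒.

S ⇒ PS ⇒ SS ⇒ PipS ⇒ kipS ⇒ kipPip ⇒ kipkip

S ⇒ PS   [S → P S]
PS ⇒ SS   [P → S]
SS ⇒ PipS   [S → P i p]
PipS ⇒ kipS   [P → k]
kipS ⇒ kipPip   [S → P i p]
kipPip ⇒ kipkip   [P → k]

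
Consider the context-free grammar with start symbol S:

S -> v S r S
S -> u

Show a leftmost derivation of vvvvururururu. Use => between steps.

S => vSrS   [S -> v S r S]
vSrS => vvSrSrS   [S -> v S r S]
vvSrSrS => vvvSrSrSrS   [S -> v S r S]
vvvSrSrSrS => vvvvSrSrSrSrS   [S -> v S r S]
vvvvSrSrSrSrS => vvvvurSrSrSrS   [S -> u]
vvvvurSrSrSrS => vvvvururSrSrS   [S -> u]
vvvvururSrSrS => vvvvurururSrS   [S -> u]
vvvvurururSrS => vvvvururururS   [S -> u]
vvvvururururS => vvvvururururu   [S -> u]

S => vSrS => vvSrSrS => vvvSrSrSrS => vvvvSrSrSrSrS => vvvvurSrSrSrS => vvvvururSrSrS => vvvvurururSrS => vvvvururururS => vvvvururururu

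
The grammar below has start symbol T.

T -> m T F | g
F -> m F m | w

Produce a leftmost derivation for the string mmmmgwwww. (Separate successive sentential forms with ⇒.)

T ⇒ mTF ⇒ mmTFF ⇒ mmmTFFF ⇒ mmmmTFFFF ⇒ mmmmgFFFF ⇒ mmmmgwFFF ⇒ mmmmgwwFF ⇒ mmmmgwwwF ⇒ mmmmgwwww

T ⇒ mTF   [T -> m T F]
mTF ⇒ mmTFF   [T -> m T F]
mmTFF ⇒ mmmTFFF   [T -> m T F]
mmmTFFF ⇒ mmmmTFFFF   [T -> m T F]
mmmmTFFFF ⇒ mmmmgFFFF   [T -> g]
mmmmgFFFF ⇒ mmmmgwFFF   [F -> w]
mmmmgwFFF ⇒ mmmmgwwFF   [F -> w]
mmmmgwwFF ⇒ mmmmgwwwF   [F -> w]
mmmmgwwwF ⇒ mmmmgwwww   [F -> w]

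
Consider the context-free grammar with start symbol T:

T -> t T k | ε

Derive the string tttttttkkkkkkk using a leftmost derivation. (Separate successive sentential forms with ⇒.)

T ⇒ tTk ⇒ ttTkk ⇒ tttTkkk ⇒ ttttTkkkk ⇒ tttttTkkkkk ⇒ ttttttTkkkkkk ⇒ tttttttTkkkkkkk ⇒ tttttttkkkkkkk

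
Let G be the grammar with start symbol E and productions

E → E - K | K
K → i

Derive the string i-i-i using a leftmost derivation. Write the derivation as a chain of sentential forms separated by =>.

E => E-K   [E → E - K]
E-K => E-K-K   [E → E - K]
E-K-K => K-K-K   [E → K]
K-K-K => i-K-K   [K → i]
i-K-K => i-i-K   [K → i]
i-i-K => i-i-i   [K → i]

E => E-K => E-K-K => K-K-K => i-K-K => i-i-K => i-i-i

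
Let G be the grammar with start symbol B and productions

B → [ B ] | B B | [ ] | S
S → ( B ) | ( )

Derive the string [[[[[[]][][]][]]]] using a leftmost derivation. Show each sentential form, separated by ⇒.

B ⇒ [B] ⇒ [[B]] ⇒ [[[B]]] ⇒ [[[BB]]] ⇒ [[[[B]B]]] ⇒ [[[[BB]B]]] ⇒ [[[[BBB]B]]] ⇒ [[[[[B]BB]B]]] ⇒ [[[[[[]]BB]B]]] ⇒ [[[[[[]][]B]B]]] ⇒ [[[[[[]][][]]B]]] ⇒ [[[[[[]][][]][]]]]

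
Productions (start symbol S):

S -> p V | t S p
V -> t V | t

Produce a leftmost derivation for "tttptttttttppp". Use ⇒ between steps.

S ⇒ tSp   [S -> t S p]
tSp ⇒ ttSpp   [S -> t S p]
ttSpp ⇒ tttSppp   [S -> t S p]
tttSppp ⇒ tttpVppp   [S -> p V]
tttpVppp ⇒ tttptVppp   [V -> t V]
tttptVppp ⇒ tttpttVppp   [V -> t V]
tttpttVppp ⇒ tttptttVppp   [V -> t V]
tttptttVppp ⇒ tttpttttVppp   [V -> t V]
tttpttttVppp ⇒ tttptttttVppp   [V -> t V]
tttptttttVppp ⇒ tttpttttttVppp   [V -> t V]
tttpttttttVppp ⇒ tttptttttttppp   [V -> t]

S ⇒ tSp ⇒ ttSpp ⇒ tttSppp ⇒ tttpVppp ⇒ tttptVppp ⇒ tttpttVppp ⇒ tttptttVppp ⇒ tttpttttVppp ⇒ tttptttttVppp ⇒ tttpttttttVppp ⇒ tttptttttttppp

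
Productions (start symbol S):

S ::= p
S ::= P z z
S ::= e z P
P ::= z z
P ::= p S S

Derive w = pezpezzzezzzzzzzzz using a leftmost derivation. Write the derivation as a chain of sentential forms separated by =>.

S=>Pzz=>pSSzz=>pezPSzz=>pezpSSSzz=>pezpezPSSzz=>pezpezzzSSzz=>pezpezzzezPSzz=>pezpezzzezzzSzz=>pezpezzzezzzPzzzz=>pezpezzzezzzzzzzzz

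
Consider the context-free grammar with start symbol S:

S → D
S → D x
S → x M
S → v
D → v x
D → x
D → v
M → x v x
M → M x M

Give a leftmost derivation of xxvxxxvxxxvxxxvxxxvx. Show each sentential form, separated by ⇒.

S ⇒ xM ⇒ xMxM ⇒ xMxMxM ⇒ xMxMxMxM ⇒ xMxMxMxMxM ⇒ xxvxxMxMxMxM ⇒ xxvxxxvxxMxMxM ⇒ xxvxxxvxxxvxxMxM ⇒ xxvxxxvxxxvxxxvxxM ⇒ xxvxxxvxxxvxxxvxxxvx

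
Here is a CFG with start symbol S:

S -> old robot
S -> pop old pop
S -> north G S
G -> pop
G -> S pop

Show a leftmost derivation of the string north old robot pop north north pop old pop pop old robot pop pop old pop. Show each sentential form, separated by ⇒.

S ⇒ north G S ⇒ north S pop S ⇒ north old robot pop S ⇒ north old robot pop north G S ⇒ north old robot pop north S pop S ⇒ north old robot pop north north G S pop S ⇒ north old robot pop north north S pop S pop S ⇒ north old robot pop north north pop old pop pop S pop S ⇒ north old robot pop north north pop old pop pop old robot pop S ⇒ north old robot pop north north pop old pop pop old robot pop pop old pop

S ⇒ north G S   [S -> north G S]
north G S ⇒ north S pop S   [G -> S pop]
north S pop S ⇒ north old robot pop S   [S -> old robot]
north old robot pop S ⇒ north old robot pop north G S   [S -> north G S]
north old robot pop north G S ⇒ north old robot pop north S pop S   [G -> S pop]
north old robot pop north S pop S ⇒ north old robot pop north north G S pop S   [S -> north G S]
north old robot pop north north G S pop S ⇒ north old robot pop north north S pop S pop S   [G -> S pop]
north old robot pop north north S pop S pop S ⇒ north old robot pop north north pop old pop pop S pop S   [S -> pop old pop]
north old robot pop north north pop old pop pop S pop S ⇒ north old robot pop north north pop old pop pop old robot pop S   [S -> old robot]
north old robot pop north north pop old pop pop old robot pop S ⇒ north old robot pop north north pop old pop pop old robot pop pop old pop   [S -> pop old pop]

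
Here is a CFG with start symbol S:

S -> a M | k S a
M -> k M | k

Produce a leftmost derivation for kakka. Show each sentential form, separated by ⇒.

S⇒kSa⇒kaMa⇒kakMa⇒kakka

S ⇒ kSa   [S -> k S a]
kSa ⇒ kaMa   [S -> a M]
kaMa ⇒ kakMa   [M -> k M]
kakMa ⇒ kakka   [M -> k]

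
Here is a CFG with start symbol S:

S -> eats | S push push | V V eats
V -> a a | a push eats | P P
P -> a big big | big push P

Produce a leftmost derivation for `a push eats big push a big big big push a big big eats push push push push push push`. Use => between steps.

S => S push push   [S -> S push push]
S push push => S push push push push   [S -> S push push]
S push push push push => S push push push push push push   [S -> S push push]
S push push push push push push => V V eats push push push push push push   [S -> V V eats]
V V eats push push push push push push => a push eats V eats push push push push push push   [V -> a push eats]
a push eats V eats push push push push push push => a push eats P P eats push push push push push push   [V -> P P]
a push eats P P eats push push push push push push => a push eats big push P P eats push push push push push push   [P -> big push P]
a push eats big push P P eats push push push push push push => a push eats big push a big big P eats push push push push push push   [P -> a big big]
a push eats big push a big big P eats push push push push push push => a push eats big push a big big big push P eats push push push push push push   [P -> big push P]
a push eats big push a big big big push P eats push push push push push push => a push eats big push a big big big push a big big eats push push push push push push   [P -> a big big]

S => S push push => S push push push push => S push push push push push push => V V eats push push push push push push => a push eats V eats push push push push push push => a push eats P P eats push push push push push push => a push eats big push P P eats push push push push push push => a push eats big push a big big P eats push push push push push push => a push eats big push a big big big push P eats push push push push push push => a push eats big push a big big big push a big big eats push push push push push push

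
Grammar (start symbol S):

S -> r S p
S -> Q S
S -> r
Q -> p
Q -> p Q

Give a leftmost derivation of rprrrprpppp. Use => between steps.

S => rSp => rQSp => rpSp => rprSpp => rprrSppp => rprrrSpppp => rprrrQSpppp => rprrrpSpppp => rprrrprpppp

S => rSp   [S -> r S p]
rSp => rQSp   [S -> Q S]
rQSp => rpSp   [Q -> p]
rpSp => rprSpp   [S -> r S p]
rprSpp => rprrSppp   [S -> r S p]
rprrSppp => rprrrSpppp   [S -> r S p]
rprrrSpppp => rprrrQSpppp   [S -> Q S]
rprrrQSpppp => rprrrpSpppp   [Q -> p]
rprrrpSpppp => rprrrprpppp   [S -> r]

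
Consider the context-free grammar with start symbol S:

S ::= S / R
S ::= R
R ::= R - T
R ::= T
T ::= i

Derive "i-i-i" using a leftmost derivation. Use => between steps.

S => R   [S ::= R]
R => R-T   [R ::= R - T]
R-T => R-T-T   [R ::= R - T]
R-T-T => T-T-T   [R ::= T]
T-T-T => i-T-T   [T ::= i]
i-T-T => i-i-T   [T ::= i]
i-i-T => i-i-i   [T ::= i]

S => R => R-T => R-T-T => T-T-T => i-T-T => i-i-T => i-i-i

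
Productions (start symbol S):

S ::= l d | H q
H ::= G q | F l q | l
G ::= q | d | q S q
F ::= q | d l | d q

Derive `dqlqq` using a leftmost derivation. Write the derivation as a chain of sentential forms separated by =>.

S => Hq => Flqq => dqlqq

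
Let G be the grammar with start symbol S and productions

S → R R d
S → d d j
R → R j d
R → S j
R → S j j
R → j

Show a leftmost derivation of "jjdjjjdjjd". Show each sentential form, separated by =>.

S => RRd => SjRd => RRdjRd => SjjRdjRd => RRdjjRdjRd => jRdjjRdjRd => jjdjjRdjRd => jjdjjjdjRd => jjdjjjdjjd

S => RRd   [S → R R d]
RRd => SjRd   [R → S j]
SjRd => RRdjRd   [S → R R d]
RRdjRd => SjjRdjRd   [R → S j j]
SjjRdjRd => RRdjjRdjRd   [S → R R d]
RRdjjRdjRd => jRdjjRdjRd   [R → j]
jRdjjRdjRd => jjdjjRdjRd   [R → j]
jjdjjRdjRd => jjdjjjdjRd   [R → j]
jjdjjjdjRd => jjdjjjdjjd   [R → j]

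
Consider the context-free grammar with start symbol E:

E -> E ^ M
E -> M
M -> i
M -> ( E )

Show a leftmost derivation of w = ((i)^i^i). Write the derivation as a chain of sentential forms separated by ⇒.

E ⇒ M   [E -> M]
M ⇒ (E)   [M -> ( E )]
(E) ⇒ (E^M)   [E -> E ^ M]
(E^M) ⇒ (E^M^M)   [E -> E ^ M]
(E^M^M) ⇒ (M^M^M)   [E -> M]
(M^M^M) ⇒ ((E)^M^M)   [M -> ( E )]
((E)^M^M) ⇒ ((M)^M^M)   [E -> M]
((M)^M^M) ⇒ ((i)^M^M)   [M -> i]
((i)^M^M) ⇒ ((i)^i^M)   [M -> i]
((i)^i^M) ⇒ ((i)^i^i)   [M -> i]

E ⇒ M ⇒ (E) ⇒ (E^M) ⇒ (E^M^M) ⇒ (M^M^M) ⇒ ((E)^M^M) ⇒ ((M)^M^M) ⇒ ((i)^M^M) ⇒ ((i)^i^M) ⇒ ((i)^i^i)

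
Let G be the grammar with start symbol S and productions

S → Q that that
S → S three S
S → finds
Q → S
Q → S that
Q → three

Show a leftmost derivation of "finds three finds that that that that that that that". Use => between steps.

S => Q that that => S that that => Q that that that that => S that that that that that => Q that that that that that that that => S that that that that that that that => S three S that that that that that that that => finds three S that that that that that that that => finds three finds that that that that that that that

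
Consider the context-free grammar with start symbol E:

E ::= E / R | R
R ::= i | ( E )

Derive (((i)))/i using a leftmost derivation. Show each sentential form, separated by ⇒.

E⇒E/R⇒R/R⇒(E)/R⇒(R)/R⇒((E))/R⇒((R))/R⇒(((E)))/R⇒(((R)))/R⇒(((i)))/R⇒(((i)))/i

E ⇒ E/R   [E ::= E / R]
E/R ⇒ R/R   [E ::= R]
R/R ⇒ (E)/R   [R ::= ( E )]
(E)/R ⇒ (R)/R   [E ::= R]
(R)/R ⇒ ((E))/R   [R ::= ( E )]
((E))/R ⇒ ((R))/R   [E ::= R]
((R))/R ⇒ (((E)))/R   [R ::= ( E )]
(((E)))/R ⇒ (((R)))/R   [E ::= R]
(((R)))/R ⇒ (((i)))/R   [R ::= i]
(((i)))/R ⇒ (((i)))/i   [R ::= i]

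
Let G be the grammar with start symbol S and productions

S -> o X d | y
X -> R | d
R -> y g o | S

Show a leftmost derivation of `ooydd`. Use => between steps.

S => oXd => oRd => oSd => ooXdd => ooRdd => ooSdd => ooydd

S => oXd   [S -> o X d]
oXd => oRd   [X -> R]
oRd => oSd   [R -> S]
oSd => ooXdd   [S -> o X d]
ooXdd => ooRdd   [X -> R]
ooRdd => ooSdd   [R -> S]
ooSdd => ooydd   [S -> y]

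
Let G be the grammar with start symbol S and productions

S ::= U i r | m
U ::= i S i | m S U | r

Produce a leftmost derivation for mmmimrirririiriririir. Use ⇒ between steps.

S⇒Uir⇒mSUir⇒mUirUir⇒mmSUirUir⇒mmmUirUir⇒mmmiSiirUir⇒mmmiUiriirUir⇒mmmimSUiriirUir⇒mmmimUirUiriirUir⇒mmmimrirUiriirUir⇒mmmimrirririirUir⇒mmmimrirririiriSiir⇒mmmimrirririiriUiriir⇒mmmimrirririiriririir

S ⇒ Uir   [S ::= U i r]
Uir ⇒ mSUir   [U ::= m S U]
mSUir ⇒ mUirUir   [S ::= U i r]
mUirUir ⇒ mmSUirUir   [U ::= m S U]
mmSUirUir ⇒ mmmUirUir   [S ::= m]
mmmUirUir ⇒ mmmiSiirUir   [U ::= i S i]
mmmiSiirUir ⇒ mmmiUiriirUir   [S ::= U i r]
mmmiUiriirUir ⇒ mmmimSUiriirUir   [U ::= m S U]
mmmimSUiriirUir ⇒ mmmimUirUiriirUir   [S ::= U i r]
mmmimUirUiriirUir ⇒ mmmimrirUiriirUir   [U ::= r]
mmmimrirUiriirUir ⇒ mmmimrirririirUir   [U ::= r]
mmmimrirririirUir ⇒ mmmimrirririiriSiir   [U ::= i S i]
mmmimrirririiriSiir ⇒ mmmimrirririiriUiriir   [S ::= U i r]
mmmimrirririiriUiriir ⇒ mmmimrirririiriririir   [U ::= r]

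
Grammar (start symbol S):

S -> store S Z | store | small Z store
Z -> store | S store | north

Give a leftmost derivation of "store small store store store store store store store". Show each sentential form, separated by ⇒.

S ⇒ store S Z   [S -> store S Z]
store S Z ⇒ store small Z store Z   [S -> small Z store]
store small Z store Z ⇒ store small S store store Z   [Z -> S store]
store small S store store Z ⇒ store small store S Z store store Z   [S -> store S Z]
store small store S Z store store Z ⇒ store small store store Z store store Z   [S -> store]
store small store store Z store store Z ⇒ store small store store S store store store Z   [Z -> S store]
store small store store S store store store Z ⇒ store small store store store store store store Z   [S -> store]
store small store store store store store store Z ⇒ store small store store store store store store store   [Z -> store]

S ⇒ store S Z ⇒ store small Z store Z ⇒ store small S store store Z ⇒ store small store S Z store store Z ⇒ store small store store Z store store Z ⇒ store small store store S store store store Z ⇒ store small store store store store store store Z ⇒ store small store store store store store store store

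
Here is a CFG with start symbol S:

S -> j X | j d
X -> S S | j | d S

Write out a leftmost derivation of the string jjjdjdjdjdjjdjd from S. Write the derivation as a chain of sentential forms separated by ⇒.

S ⇒ jX ⇒ jSS ⇒ jjXS ⇒ jjSSS ⇒ jjjXSS ⇒ jjjdSSS ⇒ jjjdjdSS ⇒ jjjdjdjXS ⇒ jjjdjdjdSS ⇒ jjjdjdjdjdS ⇒ jjjdjdjdjdjX ⇒ jjjdjdjdjdjSS ⇒ jjjdjdjdjdjjdS ⇒ jjjdjdjdjdjjdjd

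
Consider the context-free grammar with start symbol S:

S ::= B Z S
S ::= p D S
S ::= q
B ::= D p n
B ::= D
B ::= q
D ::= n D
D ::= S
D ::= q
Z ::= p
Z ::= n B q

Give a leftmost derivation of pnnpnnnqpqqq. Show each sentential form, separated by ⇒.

S ⇒ pDS   [S ::= p D S]
pDS ⇒ pnDS   [D ::= n D]
pnDS ⇒ pnnDS   [D ::= n D]
pnnDS ⇒ pnnSS   [D ::= S]
pnnSS ⇒ pnnpDSS   [S ::= p D S]
pnnpDSS ⇒ pnnpnDSS   [D ::= n D]
pnnpnDSS ⇒ pnnpnnDSS   [D ::= n D]
pnnpnnDSS ⇒ pnnpnnnDSS   [D ::= n D]
pnnpnnnDSS ⇒ pnnpnnnSSS   [D ::= S]
pnnpnnnSSS ⇒ pnnpnnnqSS   [S ::= q]
pnnpnnnqSS ⇒ pnnpnnnqpDSS   [S ::= p D S]
pnnpnnnqpDSS ⇒ pnnpnnnqpqSS   [D ::= q]
pnnpnnnqpqSS ⇒ pnnpnnnqpqqS   [S ::= q]
pnnpnnnqpqqS ⇒ pnnpnnnqpqqq   [S ::= q]

S ⇒ pDS ⇒ pnDS ⇒ pnnDS ⇒ pnnSS ⇒ pnnpDSS ⇒ pnnpnDSS ⇒ pnnpnnDSS ⇒ pnnpnnnDSS ⇒ pnnpnnnSSS ⇒ pnnpnnnqSS ⇒ pnnpnnnqpDSS ⇒ pnnpnnnqpqSS ⇒ pnnpnnnqpqqS ⇒ pnnpnnnqpqqq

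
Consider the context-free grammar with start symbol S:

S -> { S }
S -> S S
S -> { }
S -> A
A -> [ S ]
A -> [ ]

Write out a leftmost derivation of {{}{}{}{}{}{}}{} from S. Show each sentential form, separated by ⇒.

S ⇒ SS ⇒ {S}S ⇒ {SS}S ⇒ {SSS}S ⇒ {SSSS}S ⇒ {SSSSS}S ⇒ {SSSSSS}S ⇒ {{}SSSSS}S ⇒ {{}{}SSSS}S ⇒ {{}{}{}SSS}S ⇒ {{}{}{}{}SS}S ⇒ {{}{}{}{}{}S}S ⇒ {{}{}{}{}{}{}}S ⇒ {{}{}{}{}{}{}}{}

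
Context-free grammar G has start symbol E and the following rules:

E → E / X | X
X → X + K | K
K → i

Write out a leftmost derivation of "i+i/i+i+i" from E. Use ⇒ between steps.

E⇒E/X⇒X/X⇒X+K/X⇒K+K/X⇒i+K/X⇒i+i/X⇒i+i/X+K⇒i+i/X+K+K⇒i+i/K+K+K⇒i+i/i+K+K⇒i+i/i+i+K⇒i+i/i+i+i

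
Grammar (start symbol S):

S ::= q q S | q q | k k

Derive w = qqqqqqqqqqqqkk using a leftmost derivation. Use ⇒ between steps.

S ⇒ qqS ⇒ qqqqS ⇒ qqqqqqS ⇒ qqqqqqqqS ⇒ qqqqqqqqqqS ⇒ qqqqqqqqqqqqS ⇒ qqqqqqqqqqqqkk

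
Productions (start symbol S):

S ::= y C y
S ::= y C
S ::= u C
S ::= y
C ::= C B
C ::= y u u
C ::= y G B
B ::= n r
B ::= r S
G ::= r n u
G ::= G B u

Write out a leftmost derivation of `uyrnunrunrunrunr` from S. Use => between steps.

S => uC => uyGB => uyGBuB => uyGBuBuB => uyGBuBuBuB => uyrnuBuBuBuB => uyrnunruBuBuB => uyrnunrunruBuB => uyrnunrunrunruB => uyrnunrunrunrunr

S => uC   [S ::= u C]
uC => uyGB   [C ::= y G B]
uyGB => uyGBuB   [G ::= G B u]
uyGBuB => uyGBuBuB   [G ::= G B u]
uyGBuBuB => uyGBuBuBuB   [G ::= G B u]
uyGBuBuBuB => uyrnuBuBuBuB   [G ::= r n u]
uyrnuBuBuBuB => uyrnunruBuBuB   [B ::= n r]
uyrnunruBuBuB => uyrnunrunruBuB   [B ::= n r]
uyrnunrunruBuB => uyrnunrunrunruB   [B ::= n r]
uyrnunrunrunruB => uyrnunrunrunrunr   [B ::= n r]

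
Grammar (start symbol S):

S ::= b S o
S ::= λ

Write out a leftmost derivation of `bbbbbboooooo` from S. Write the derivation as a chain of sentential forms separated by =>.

S => bSo => bbSoo => bbbSooo => bbbbSoooo => bbbbbSooooo => bbbbbbSoooooo => bbbbbboooooo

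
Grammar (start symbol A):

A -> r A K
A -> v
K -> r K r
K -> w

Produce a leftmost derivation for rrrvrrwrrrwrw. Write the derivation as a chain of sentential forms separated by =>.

A => rAK => rrAKK => rrrAKKK => rrrvKKK => rrrvrKrKK => rrrvrrKrrKK => rrrvrrwrrKK => rrrvrrwrrrKrK => rrrvrrwrrrwrK => rrrvrrwrrrwrw

A => rAK   [A -> r A K]
rAK => rrAKK   [A -> r A K]
rrAKK => rrrAKKK   [A -> r A K]
rrrAKKK => rrrvKKK   [A -> v]
rrrvKKK => rrrvrKrKK   [K -> r K r]
rrrvrKrKK => rrrvrrKrrKK   [K -> r K r]
rrrvrrKrrKK => rrrvrrwrrKK   [K -> w]
rrrvrrwrrKK => rrrvrrwrrrKrK   [K -> r K r]
rrrvrrwrrrKrK => rrrvrrwrrrwrK   [K -> w]
rrrvrrwrrrwrK => rrrvrrwrrrwrw   [K -> w]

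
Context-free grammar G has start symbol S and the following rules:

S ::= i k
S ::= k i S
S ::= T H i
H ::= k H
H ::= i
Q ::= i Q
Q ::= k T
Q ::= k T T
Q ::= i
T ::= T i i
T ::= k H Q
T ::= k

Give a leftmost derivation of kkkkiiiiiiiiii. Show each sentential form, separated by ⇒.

S ⇒ THi ⇒ TiiHi ⇒ TiiiiHi ⇒ kHQiiiiHi ⇒ kkHQiiiiHi ⇒ kkkHQiiiiHi ⇒ kkkkHQiiiiHi ⇒ kkkkiQiiiiHi ⇒ kkkkiiQiiiiHi ⇒ kkkkiiiQiiiiHi ⇒ kkkkiiiiiiiiHi ⇒ kkkkiiiiiiiiii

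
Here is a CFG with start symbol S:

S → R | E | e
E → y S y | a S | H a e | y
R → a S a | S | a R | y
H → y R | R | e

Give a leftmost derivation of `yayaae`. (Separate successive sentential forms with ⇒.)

S ⇒ E   [S → E]
E ⇒ Hae   [E → H a e]
Hae ⇒ yRae   [H → y R]
yRae ⇒ yaSaae   [R → a S a]
yaSaae ⇒ yaRaae   [S → R]
yaRaae ⇒ yayaae   [R → y]

S ⇒ E ⇒ Hae ⇒ yRae ⇒ yaSaae ⇒ yaRaae ⇒ yayaae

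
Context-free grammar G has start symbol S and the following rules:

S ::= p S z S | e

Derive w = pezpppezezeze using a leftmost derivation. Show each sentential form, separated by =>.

S => pSzS   [S ::= p S z S]
pSzS => pezS   [S ::= e]
pezS => pezpSzS   [S ::= p S z S]
pezpSzS => pezppSzSzS   [S ::= p S z S]
pezppSzSzS => pezpppSzSzSzS   [S ::= p S z S]
pezpppSzSzSzS => pezpppezSzSzS   [S ::= e]
pezpppezSzSzS => pezpppezezSzS   [S ::= e]
pezpppezezSzS => pezpppezezezS   [S ::= e]
pezpppezezezS => pezpppezezeze   [S ::= e]

S=>pSzS=>pezS=>pezpSzS=>pezppSzSzS=>pezpppSzSzSzS=>pezpppezSzSzS=>pezpppezezSzS=>pezpppezezezS=>pezpppezezeze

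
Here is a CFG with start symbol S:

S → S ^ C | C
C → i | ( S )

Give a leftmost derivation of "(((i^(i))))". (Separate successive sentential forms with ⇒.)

S ⇒ C   [S → C]
C ⇒ (S)   [C → ( S )]
(S) ⇒ (C)   [S → C]
(C) ⇒ ((S))   [C → ( S )]
((S)) ⇒ ((C))   [S → C]
((C)) ⇒ (((S)))   [C → ( S )]
(((S))) ⇒ (((S^C)))   [S → S ^ C]
(((S^C))) ⇒ (((C^C)))   [S → C]
(((C^C))) ⇒ (((i^C)))   [C → i]
(((i^C))) ⇒ (((i^(S))))   [C → ( S )]
(((i^(S)))) ⇒ (((i^(C))))   [S → C]
(((i^(C)))) ⇒ (((i^(i))))   [C → i]

S⇒C⇒(S)⇒(C)⇒((S))⇒((C))⇒(((S)))⇒(((S^C)))⇒(((C^C)))⇒(((i^C)))⇒(((i^(S))))⇒(((i^(C))))⇒(((i^(i))))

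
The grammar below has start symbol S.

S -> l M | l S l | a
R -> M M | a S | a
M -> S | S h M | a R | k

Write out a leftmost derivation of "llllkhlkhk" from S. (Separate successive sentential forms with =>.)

S => lM => lS => llM => llShM => lllMhM => lllShMhM => llllMhMhM => llllkhMhM => llllkhShM => llllkhlMhM => llllkhlkhM => llllkhlkhk

S => lM   [S -> l M]
lM => lS   [M -> S]
lS => llM   [S -> l M]
llM => llShM   [M -> S h M]
llShM => lllMhM   [S -> l M]
lllMhM => lllShMhM   [M -> S h M]
lllShMhM => llllMhMhM   [S -> l M]
llllMhMhM => llllkhMhM   [M -> k]
llllkhMhM => llllkhShM   [M -> S]
llllkhShM => llllkhlMhM   [S -> l M]
llllkhlMhM => llllkhlkhM   [M -> k]
llllkhlkhM => llllkhlkhk   [M -> k]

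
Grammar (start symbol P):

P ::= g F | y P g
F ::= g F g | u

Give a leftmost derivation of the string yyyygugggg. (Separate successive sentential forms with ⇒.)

P⇒yPg⇒yyPgg⇒yyyPggg⇒yyyyPgggg⇒yyyygFgggg⇒yyyygugggg

P ⇒ yPg   [P ::= y P g]
yPg ⇒ yyPgg   [P ::= y P g]
yyPgg ⇒ yyyPggg   [P ::= y P g]
yyyPggg ⇒ yyyyPgggg   [P ::= y P g]
yyyyPgggg ⇒ yyyygFgggg   [P ::= g F]
yyyygFgggg ⇒ yyyygugggg   [F ::= u]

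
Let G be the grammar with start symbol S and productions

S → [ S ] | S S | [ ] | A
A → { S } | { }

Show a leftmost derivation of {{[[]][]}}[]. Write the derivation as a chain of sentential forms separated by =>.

S => SS   [S → S S]
SS => AS   [S → A]
AS => {S}S   [A → { S }]
{S}S => {A}S   [S → A]
{A}S => {{S}}S   [A → { S }]
{{S}}S => {{SS}}S   [S → S S]
{{SS}}S => {{[S]S}}S   [S → [ S ]]
{{[S]S}}S => {{[[]]S}}S   [S → [ ]]
{{[[]]S}}S => {{[[]][]}}S   [S → [ ]]
{{[[]][]}}S => {{[[]][]}}[]   [S → [ ]]

S=>SS=>AS=>{S}S=>{A}S=>{{S}}S=>{{SS}}S=>{{[S]S}}S=>{{[[]]S}}S=>{{[[]][]}}S=>{{[[]][]}}[]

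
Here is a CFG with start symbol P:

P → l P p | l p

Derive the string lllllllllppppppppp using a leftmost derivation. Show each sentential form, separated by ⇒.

P ⇒ lPp   [P → l P p]
lPp ⇒ llPpp   [P → l P p]
llPpp ⇒ lllPppp   [P → l P p]
lllPppp ⇒ llllPpppp   [P → l P p]
llllPpppp ⇒ lllllPppppp   [P → l P p]
lllllPppppp ⇒ llllllPpppppp   [P → l P p]
llllllPpppppp ⇒ lllllllPppppppp   [P → l P p]
lllllllPppppppp ⇒ llllllllPpppppppp   [P → l P p]
llllllllPpppppppp ⇒ lllllllllppppppppp   [P → l p]

P ⇒ lPp ⇒ llPpp ⇒ lllPppp ⇒ llllPpppp ⇒ lllllPppppp ⇒ llllllPpppppp ⇒ lllllllPppppppp ⇒ llllllllPpppppppp ⇒ lllllllllppppppppp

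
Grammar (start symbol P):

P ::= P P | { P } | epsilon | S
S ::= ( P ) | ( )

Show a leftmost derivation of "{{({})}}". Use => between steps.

P => {P}   [P ::= { P }]
{P} => {{P}}   [P ::= { P }]
{{P}} => {{PP}}   [P ::= P P]
{{PP}} => {{SP}}   [P ::= S]
{{SP}} => {{(P)P}}   [S ::= ( P )]
{{(P)P}} => {{({P})P}}   [P ::= { P }]
{{({P})P}} => {{({})P}}   [P ::= epsilon]
{{({})P}} => {{({})}}   [P ::= epsilon]

P => {P} => {{P}} => {{PP}} => {{SP}} => {{(P)P}} => {{({P})P}} => {{({})P}} => {{({})}}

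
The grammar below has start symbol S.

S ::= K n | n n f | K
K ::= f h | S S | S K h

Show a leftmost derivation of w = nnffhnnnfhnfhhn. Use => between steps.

S => Kn   [S ::= K n]
Kn => SKhn   [K ::= S K h]
SKhn => KnKhn   [S ::= K n]
KnKhn => SKhnKhn   [K ::= S K h]
SKhnKhn => nnfKhnKhn   [S ::= n n f]
nnfKhnKhn => nnfSShnKhn   [K ::= S S]
nnfSShnKhn => nnfKnShnKhn   [S ::= K n]
nnfKnShnKhn => nnffhnShnKhn   [K ::= f h]
nnffhnShnKhn => nnffhnnnfhnKhn   [S ::= n n f]
nnffhnnnfhnKhn => nnffhnnnfhnfhhn   [K ::= f h]

S=>Kn=>SKhn=>KnKhn=>SKhnKhn=>nnfKhnKhn=>nnfSShnKhn=>nnfKnShnKhn=>nnffhnShnKhn=>nnffhnnnfhnKhn=>nnffhnnnfhnfhhn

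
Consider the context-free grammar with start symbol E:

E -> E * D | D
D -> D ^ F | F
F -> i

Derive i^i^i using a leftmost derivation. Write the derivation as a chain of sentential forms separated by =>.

E => D   [E -> D]
D => D^F   [D -> D ^ F]
D^F => D^F^F   [D -> D ^ F]
D^F^F => F^F^F   [D -> F]
F^F^F => i^F^F   [F -> i]
i^F^F => i^i^F   [F -> i]
i^i^F => i^i^i   [F -> i]

E => D => D^F => D^F^F => F^F^F => i^F^F => i^i^F => i^i^i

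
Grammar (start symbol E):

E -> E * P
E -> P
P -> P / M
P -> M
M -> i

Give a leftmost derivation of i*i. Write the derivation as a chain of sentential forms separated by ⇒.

E⇒E*P⇒P*P⇒M*P⇒i*P⇒i*M⇒i*i

E ⇒ E*P   [E -> E * P]
E*P ⇒ P*P   [E -> P]
P*P ⇒ M*P   [P -> M]
M*P ⇒ i*P   [M -> i]
i*P ⇒ i*M   [P -> M]
i*M ⇒ i*i   [M -> i]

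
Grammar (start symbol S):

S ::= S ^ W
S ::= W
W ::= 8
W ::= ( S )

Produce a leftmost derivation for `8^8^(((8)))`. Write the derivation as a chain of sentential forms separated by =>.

S => S^W   [S ::= S ^ W]
S^W => S^W^W   [S ::= S ^ W]
S^W^W => W^W^W   [S ::= W]
W^W^W => 8^W^W   [W ::= 8]
8^W^W => 8^8^W   [W ::= 8]
8^8^W => 8^8^(S)   [W ::= ( S )]
8^8^(S) => 8^8^(W)   [S ::= W]
8^8^(W) => 8^8^((S))   [W ::= ( S )]
8^8^((S)) => 8^8^((W))   [S ::= W]
8^8^((W)) => 8^8^(((S)))   [W ::= ( S )]
8^8^(((S))) => 8^8^(((W)))   [S ::= W]
8^8^(((W))) => 8^8^(((8)))   [W ::= 8]

S=>S^W=>S^W^W=>W^W^W=>8^W^W=>8^8^W=>8^8^(S)=>8^8^(W)=>8^8^((S))=>8^8^((W))=>8^8^(((S)))=>8^8^(((W)))=>8^8^(((8)))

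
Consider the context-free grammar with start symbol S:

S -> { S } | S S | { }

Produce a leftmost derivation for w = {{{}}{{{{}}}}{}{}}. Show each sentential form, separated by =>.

S => {S}   [S -> { S }]
{S} => {SS}   [S -> S S]
{SS} => {SSS}   [S -> S S]
{SSS} => {{S}SS}   [S -> { S }]
{{S}SS} => {{{}}SS}   [S -> { }]
{{{}}SS} => {{{}}SSS}   [S -> S S]
{{{}}SSS} => {{{}}{S}SS}   [S -> { S }]
{{{}}{S}SS} => {{{}}{{S}}SS}   [S -> { S }]
{{{}}{{S}}SS} => {{{}}{{{S}}}SS}   [S -> { S }]
{{{}}{{{S}}}SS} => {{{}}{{{{}}}}SS}   [S -> { }]
{{{}}{{{{}}}}SS} => {{{}}{{{{}}}}{}S}   [S -> { }]
{{{}}{{{{}}}}{}S} => {{{}}{{{{}}}}{}{}}   [S -> { }]

S => {S} => {SS} => {SSS} => {{S}SS} => {{{}}SS} => {{{}}SSS} => {{{}}{S}SS} => {{{}}{{S}}SS} => {{{}}{{{S}}}SS} => {{{}}{{{{}}}}SS} => {{{}}{{{{}}}}{}S} => {{{}}{{{{}}}}{}{}}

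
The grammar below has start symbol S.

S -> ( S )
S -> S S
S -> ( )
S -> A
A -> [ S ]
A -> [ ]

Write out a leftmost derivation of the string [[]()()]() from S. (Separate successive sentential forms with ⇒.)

S ⇒ SS ⇒ AS ⇒ [S]S ⇒ [SS]S ⇒ [SSS]S ⇒ [ASS]S ⇒ [[]SS]S ⇒ [[]()S]S ⇒ [[]()()]S ⇒ [[]()()]()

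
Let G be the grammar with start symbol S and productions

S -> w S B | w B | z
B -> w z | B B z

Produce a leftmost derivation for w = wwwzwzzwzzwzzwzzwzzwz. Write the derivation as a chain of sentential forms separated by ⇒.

S ⇒ wSB   [S -> w S B]
wSB ⇒ wwBB   [S -> w B]
wwBB ⇒ wwBBzB   [B -> B B z]
wwBBzB ⇒ wwBBzBzB   [B -> B B z]
wwBBzBzB ⇒ wwBBzBzBzB   [B -> B B z]
wwBBzBzBzB ⇒ wwBBzBzBzBzB   [B -> B B z]
wwBBzBzBzBzB ⇒ wwBBzBzBzBzBzB   [B -> B B z]
wwBBzBzBzBzBzB ⇒ wwwzBzBzBzBzBzB   [B -> w z]
wwwzBzBzBzBzBzB ⇒ wwwzwzzBzBzBzBzB   [B -> w z]
wwwzwzzBzBzBzBzB ⇒ wwwzwzzwzzBzBzBzB   [B -> w z]
wwwzwzzwzzBzBzBzB ⇒ wwwzwzzwzzwzzBzBzB   [B -> w z]
wwwzwzzwzzwzzBzBzB ⇒ wwwzwzzwzzwzzwzzBzB   [B -> w z]
wwwzwzzwzzwzzwzzBzB ⇒ wwwzwzzwzzwzzwzzwzzB   [B -> w z]
wwwzwzzwzzwzzwzzwzzB ⇒ wwwzwzzwzzwzzwzzwzzwz   [B -> w z]

S⇒wSB⇒wwBB⇒wwBBzB⇒wwBBzBzB⇒wwBBzBzBzB⇒wwBBzBzBzBzB⇒wwBBzBzBzBzBzB⇒wwwzBzBzBzBzBzB⇒wwwzwzzBzBzBzBzB⇒wwwzwzzwzzBzBzBzB⇒wwwzwzzwzzwzzBzBzB⇒wwwzwzzwzzwzzwzzBzB⇒wwwzwzzwzzwzzwzzwzzB⇒wwwzwzzwzzwzzwzzwzzwz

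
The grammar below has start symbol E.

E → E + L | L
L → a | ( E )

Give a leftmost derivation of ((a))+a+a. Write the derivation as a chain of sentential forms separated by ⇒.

E ⇒ E+L   [E → E + L]
E+L ⇒ E+L+L   [E → E + L]
E+L+L ⇒ L+L+L   [E → L]
L+L+L ⇒ (E)+L+L   [L → ( E )]
(E)+L+L ⇒ (L)+L+L   [E → L]
(L)+L+L ⇒ ((E))+L+L   [L → ( E )]
((E))+L+L ⇒ ((L))+L+L   [E → L]
((L))+L+L ⇒ ((a))+L+L   [L → a]
((a))+L+L ⇒ ((a))+a+L   [L → a]
((a))+a+L ⇒ ((a))+a+a   [L → a]

E ⇒ E+L ⇒ E+L+L ⇒ L+L+L ⇒ (E)+L+L ⇒ (L)+L+L ⇒ ((E))+L+L ⇒ ((L))+L+L ⇒ ((a))+L+L ⇒ ((a))+a+L ⇒ ((a))+a+a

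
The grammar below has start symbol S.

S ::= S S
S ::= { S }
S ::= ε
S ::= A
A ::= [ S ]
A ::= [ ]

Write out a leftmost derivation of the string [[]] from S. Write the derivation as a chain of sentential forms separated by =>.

S=>SS=>AS=>[S]S=>[SS]S=>[SSS]S=>[ASS]S=>[[]SS]S=>[[]S]S=>[[]]S=>[[]]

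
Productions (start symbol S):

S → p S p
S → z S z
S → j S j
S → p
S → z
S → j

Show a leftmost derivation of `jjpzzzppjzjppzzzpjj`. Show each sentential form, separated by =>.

S => jSj   [S → j S j]
jSj => jjSjj   [S → j S j]
jjSjj => jjpSpjj   [S → p S p]
jjpSpjj => jjpzSzpjj   [S → z S z]
jjpzSzpjj => jjpzzSzzpjj   [S → z S z]
jjpzzSzzpjj => jjpzzzSzzzpjj   [S → z S z]
jjpzzzSzzzpjj => jjpzzzpSpzzzpjj   [S → p S p]
jjpzzzpSpzzzpjj => jjpzzzppSppzzzpjj   [S → p S p]
jjpzzzppSppzzzpjj => jjpzzzppjSjppzzzpjj   [S → j S j]
jjpzzzppjSjppzzzpjj => jjpzzzppjzjppzzzpjj   [S → z]

S => jSj => jjSjj => jjpSpjj => jjpzSzpjj => jjpzzSzzpjj => jjpzzzSzzzpjj => jjpzzzpSpzzzpjj => jjpzzzppSppzzzpjj => jjpzzzppjSjppzzzpjj => jjpzzzppjzjppzzzpjj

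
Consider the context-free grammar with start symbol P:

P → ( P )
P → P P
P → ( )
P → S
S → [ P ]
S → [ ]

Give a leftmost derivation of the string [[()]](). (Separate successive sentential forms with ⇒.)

P ⇒ PP ⇒ SP ⇒ [P]P ⇒ [S]P ⇒ [[P]]P ⇒ [[()]]P ⇒ [[()]]()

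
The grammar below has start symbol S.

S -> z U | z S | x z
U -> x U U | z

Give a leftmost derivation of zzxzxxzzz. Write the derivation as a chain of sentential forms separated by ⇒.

S⇒zS⇒zzU⇒zzxUU⇒zzxzU⇒zzxzxUU⇒zzxzxxUUU⇒zzxzxxzUU⇒zzxzxxzzU⇒zzxzxxzzz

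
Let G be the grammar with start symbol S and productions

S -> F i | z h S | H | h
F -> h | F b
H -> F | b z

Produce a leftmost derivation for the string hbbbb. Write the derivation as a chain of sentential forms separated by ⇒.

S ⇒ H ⇒ F ⇒ Fb ⇒ Fbb ⇒ Fbbb ⇒ Fbbbb ⇒ hbbbb

S ⇒ H   [S -> H]
H ⇒ F   [H -> F]
F ⇒ Fb   [F -> F b]
Fb ⇒ Fbb   [F -> F b]
Fbb ⇒ Fbbb   [F -> F b]
Fbbb ⇒ Fbbbb   [F -> F b]
Fbbbb ⇒ hbbbb   [F -> h]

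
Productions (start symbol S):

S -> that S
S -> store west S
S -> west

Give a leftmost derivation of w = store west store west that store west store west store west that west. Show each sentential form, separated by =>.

S => store west S => store west store west S => store west store west that S => store west store west that store west S => store west store west that store west store west S => store west store west that store west store west store west S => store west store west that store west store west store west that S => store west store west that store west store west store west that west

S => store west S   [S -> store west S]
store west S => store west store west S   [S -> store west S]
store west store west S => store west store west that S   [S -> that S]
store west store west that S => store west store west that store west S   [S -> store west S]
store west store west that store west S => store west store west that store west store west S   [S -> store west S]
store west store west that store west store west S => store west store west that store west store west store west S   [S -> store west S]
store west store west that store west store west store west S => store west store west that store west store west store west that S   [S -> that S]
store west store west that store west store west store west that S => store west store west that store west store west store west that west   [S -> west]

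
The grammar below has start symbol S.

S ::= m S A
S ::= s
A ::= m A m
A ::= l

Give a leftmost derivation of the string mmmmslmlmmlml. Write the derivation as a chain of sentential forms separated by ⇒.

S ⇒ mSA ⇒ mmSAA ⇒ mmmSAAA ⇒ mmmmSAAAA ⇒ mmmmsAAAA ⇒ mmmmslAAA ⇒ mmmmslmAmAA ⇒ mmmmslmlmAA ⇒ mmmmslmlmmAmA ⇒ mmmmslmlmmlmA ⇒ mmmmslmlmmlml

S ⇒ mSA   [S ::= m S A]
mSA ⇒ mmSAA   [S ::= m S A]
mmSAA ⇒ mmmSAAA   [S ::= m S A]
mmmSAAA ⇒ mmmmSAAAA   [S ::= m S A]
mmmmSAAAA ⇒ mmmmsAAAA   [S ::= s]
mmmmsAAAA ⇒ mmmmslAAA   [A ::= l]
mmmmslAAA ⇒ mmmmslmAmAA   [A ::= m A m]
mmmmslmAmAA ⇒ mmmmslmlmAA   [A ::= l]
mmmmslmlmAA ⇒ mmmmslmlmmAmA   [A ::= m A m]
mmmmslmlmmAmA ⇒ mmmmslmlmmlmA   [A ::= l]
mmmmslmlmmlmA ⇒ mmmmslmlmmlml   [A ::= l]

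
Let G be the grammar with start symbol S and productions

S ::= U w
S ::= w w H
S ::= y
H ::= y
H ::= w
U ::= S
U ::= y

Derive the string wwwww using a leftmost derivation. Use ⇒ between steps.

S ⇒ Uw   [S ::= U w]
Uw ⇒ Sw   [U ::= S]
Sw ⇒ Uww   [S ::= U w]
Uww ⇒ Sww   [U ::= S]
Sww ⇒ wwHww   [S ::= w w H]
wwHww ⇒ wwwww   [H ::= w]

S ⇒ Uw ⇒ Sw ⇒ Uww ⇒ Sww ⇒ wwHww ⇒ wwwww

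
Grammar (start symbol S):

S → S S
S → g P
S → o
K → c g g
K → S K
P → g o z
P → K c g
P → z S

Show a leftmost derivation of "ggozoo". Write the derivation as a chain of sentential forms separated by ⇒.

S⇒SS⇒gPS⇒ggozS⇒ggozSS⇒ggozoS⇒ggozoo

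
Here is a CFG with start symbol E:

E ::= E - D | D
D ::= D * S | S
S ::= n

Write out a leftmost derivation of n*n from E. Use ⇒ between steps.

E ⇒ D   [E ::= D]
D ⇒ D*S   [D ::= D * S]
D*S ⇒ S*S   [D ::= S]
S*S ⇒ n*S   [S ::= n]
n*S ⇒ n*n   [S ::= n]

E⇒D⇒D*S⇒S*S⇒n*S⇒n*n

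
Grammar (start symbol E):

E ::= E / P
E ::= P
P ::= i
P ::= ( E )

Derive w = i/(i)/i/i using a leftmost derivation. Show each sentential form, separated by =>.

E => E/P   [E ::= E / P]
E/P => E/P/P   [E ::= E / P]
E/P/P => E/P/P/P   [E ::= E / P]
E/P/P/P => P/P/P/P   [E ::= P]
P/P/P/P => i/P/P/P   [P ::= i]
i/P/P/P => i/(E)/P/P   [P ::= ( E )]
i/(E)/P/P => i/(P)/P/P   [E ::= P]
i/(P)/P/P => i/(i)/P/P   [P ::= i]
i/(i)/P/P => i/(i)/i/P   [P ::= i]
i/(i)/i/P => i/(i)/i/i   [P ::= i]

E=>E/P=>E/P/P=>E/P/P/P=>P/P/P/P=>i/P/P/P=>i/(E)/P/P=>i/(P)/P/P=>i/(i)/P/P=>i/(i)/i/P=>i/(i)/i/i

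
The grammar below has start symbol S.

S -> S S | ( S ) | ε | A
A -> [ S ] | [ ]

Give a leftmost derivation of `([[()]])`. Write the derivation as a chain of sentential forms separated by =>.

S => (S) => (A) => ([S]) => ([A]) => ([[S]]) => ([[SS]]) => ([[(S)S]]) => ([[()S]]) => ([[()]])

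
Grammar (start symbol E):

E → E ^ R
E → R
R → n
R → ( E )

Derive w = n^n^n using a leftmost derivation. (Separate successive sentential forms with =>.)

E => E^R => E^R^R => R^R^R => n^R^R => n^n^R => n^n^n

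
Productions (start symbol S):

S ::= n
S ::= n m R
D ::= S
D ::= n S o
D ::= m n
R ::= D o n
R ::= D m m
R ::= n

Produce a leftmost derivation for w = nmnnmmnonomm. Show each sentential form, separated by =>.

S => nmR   [S ::= n m R]
nmR => nmDmm   [R ::= D m m]
nmDmm => nmnSomm   [D ::= n S o]
nmnSomm => nmnnmRomm   [S ::= n m R]
nmnnmRomm => nmnnmDonomm   [R ::= D o n]
nmnnmDonomm => nmnnmmnonomm   [D ::= m n]

S => nmR => nmDmm => nmnSomm => nmnnmRomm => nmnnmDonomm => nmnnmmnonomm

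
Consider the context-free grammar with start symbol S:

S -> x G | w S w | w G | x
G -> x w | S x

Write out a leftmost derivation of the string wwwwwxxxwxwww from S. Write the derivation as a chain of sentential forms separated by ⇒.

S ⇒ wSw   [S -> w S w]
wSw ⇒ wwSww   [S -> w S w]
wwSww ⇒ wwwSwww   [S -> w S w]
wwwSwww ⇒ wwwwGwww   [S -> w G]
wwwwGwww ⇒ wwwwSxwww   [G -> S x]
wwwwSxwww ⇒ wwwwwSwxwww   [S -> w S w]
wwwwwSwxwww ⇒ wwwwwxGwxwww   [S -> x G]
wwwwwxGwxwww ⇒ wwwwwxSxwxwww   [G -> S x]
wwwwwxSxwxwww ⇒ wwwwwxxxwxwww   [S -> x]

S ⇒ wSw ⇒ wwSww ⇒ wwwSwww ⇒ wwwwGwww ⇒ wwwwSxwww ⇒ wwwwwSwxwww ⇒ wwwwwxGwxwww ⇒ wwwwwxSxwxwww ⇒ wwwwwxxxwxwww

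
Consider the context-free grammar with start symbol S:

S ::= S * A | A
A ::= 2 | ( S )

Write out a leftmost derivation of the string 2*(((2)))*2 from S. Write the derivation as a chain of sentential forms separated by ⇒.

S ⇒ S*A   [S ::= S * A]
S*A ⇒ S*A*A   [S ::= S * A]
S*A*A ⇒ A*A*A   [S ::= A]
A*A*A ⇒ 2*A*A   [A ::= 2]
2*A*A ⇒ 2*(S)*A   [A ::= ( S )]
2*(S)*A ⇒ 2*(A)*A   [S ::= A]
2*(A)*A ⇒ 2*((S))*A   [A ::= ( S )]
2*((S))*A ⇒ 2*((A))*A   [S ::= A]
2*((A))*A ⇒ 2*(((S)))*A   [A ::= ( S )]
2*(((S)))*A ⇒ 2*(((A)))*A   [S ::= A]
2*(((A)))*A ⇒ 2*(((2)))*A   [A ::= 2]
2*(((2)))*A ⇒ 2*(((2)))*2   [A ::= 2]

S ⇒ S*A ⇒ S*A*A ⇒ A*A*A ⇒ 2*A*A ⇒ 2*(S)*A ⇒ 2*(A)*A ⇒ 2*((S))*A ⇒ 2*((A))*A ⇒ 2*(((S)))*A ⇒ 2*(((A)))*A ⇒ 2*(((2)))*A ⇒ 2*(((2)))*2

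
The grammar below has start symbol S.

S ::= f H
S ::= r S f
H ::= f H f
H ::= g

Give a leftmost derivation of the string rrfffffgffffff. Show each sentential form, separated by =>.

S=>rSf=>rrSff=>rrfHff=>rrffHfff=>rrfffHffff=>rrffffHfffff=>rrfffffHffffff=>rrfffffgffffff

S => rSf   [S ::= r S f]
rSf => rrSff   [S ::= r S f]
rrSff => rrfHff   [S ::= f H]
rrfHff => rrffHfff   [H ::= f H f]
rrffHfff => rrfffHffff   [H ::= f H f]
rrfffHffff => rrffffHfffff   [H ::= f H f]
rrffffHfffff => rrfffffHffffff   [H ::= f H f]
rrfffffHffffff => rrfffffgffffff   [H ::= g]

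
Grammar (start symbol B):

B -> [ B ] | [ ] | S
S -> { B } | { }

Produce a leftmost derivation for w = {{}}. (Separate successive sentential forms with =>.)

B => S => {B} => {S} => {{}}

B => S   [B -> S]
S => {B}   [S -> { B }]
{B} => {S}   [B -> S]
{S} => {{}}   [S -> { }]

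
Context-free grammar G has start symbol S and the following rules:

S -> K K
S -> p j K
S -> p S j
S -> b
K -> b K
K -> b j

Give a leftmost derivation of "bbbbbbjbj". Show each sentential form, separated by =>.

S => KK => bKK => bbKK => bbbKK => bbbbKK => bbbbbKK => bbbbbbjK => bbbbbbjbj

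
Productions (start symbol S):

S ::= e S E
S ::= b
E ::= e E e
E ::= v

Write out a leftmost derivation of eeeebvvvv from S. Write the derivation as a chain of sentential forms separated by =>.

S => eSE => eeSEE => eeeSEEE => eeeeSEEEE => eeeebEEEE => eeeebvEEE => eeeebvvEE => eeeebvvvE => eeeebvvvv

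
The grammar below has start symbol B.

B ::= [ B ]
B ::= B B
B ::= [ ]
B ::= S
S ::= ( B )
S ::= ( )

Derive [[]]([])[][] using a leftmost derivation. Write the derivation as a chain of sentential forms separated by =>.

B => BB   [B ::= B B]
BB => BBB   [B ::= B B]
BBB => BBBB   [B ::= B B]
BBBB => [B]BBB   [B ::= [ B ]]
[B]BBB => [[]]BBB   [B ::= [ ]]
[[]]BBB => [[]]SBB   [B ::= S]
[[]]SBB => [[]](B)BB   [S ::= ( B )]
[[]](B)BB => [[]]([])BB   [B ::= [ ]]
[[]]([])BB => [[]]([])[]B   [B ::= [ ]]
[[]]([])[]B => [[]]([])[][]   [B ::= [ ]]

B => BB => BBB => BBBB => [B]BBB => [[]]BBB => [[]]SBB => [[]](B)BB => [[]]([])BB => [[]]([])[]B => [[]]([])[][]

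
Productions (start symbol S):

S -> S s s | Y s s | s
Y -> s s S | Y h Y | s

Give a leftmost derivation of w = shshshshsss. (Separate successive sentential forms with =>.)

S=>Yss=>YhYss=>shYss=>shYhYss=>shYhYhYss=>shYhYhYhYss=>shshYhYhYss=>shshshYhYss=>shshshshYss=>shshshshsss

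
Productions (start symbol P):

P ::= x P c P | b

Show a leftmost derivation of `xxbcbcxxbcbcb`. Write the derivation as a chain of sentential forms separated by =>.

P=>xPcP=>xxPcPcP=>xxbcPcP=>xxbcbcP=>xxbcbcxPcP=>xxbcbcxxPcPcP=>xxbcbcxxbcPcP=>xxbcbcxxbcbcP=>xxbcbcxxbcbcb

P => xPcP   [P ::= x P c P]
xPcP => xxPcPcP   [P ::= x P c P]
xxPcPcP => xxbcPcP   [P ::= b]
xxbcPcP => xxbcbcP   [P ::= b]
xxbcbcP => xxbcbcxPcP   [P ::= x P c P]
xxbcbcxPcP => xxbcbcxxPcPcP   [P ::= x P c P]
xxbcbcxxPcPcP => xxbcbcxxbcPcP   [P ::= b]
xxbcbcxxbcPcP => xxbcbcxxbcbcP   [P ::= b]
xxbcbcxxbcbcP => xxbcbcxxbcbcb   [P ::= b]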